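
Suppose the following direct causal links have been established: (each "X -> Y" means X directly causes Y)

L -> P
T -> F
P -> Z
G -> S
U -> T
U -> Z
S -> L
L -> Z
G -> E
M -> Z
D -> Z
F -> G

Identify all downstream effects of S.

L, P, Z

Direct effects: L.
2 steps out: P, Z.
Not reachable from it: U, T, F, G, E, D, M.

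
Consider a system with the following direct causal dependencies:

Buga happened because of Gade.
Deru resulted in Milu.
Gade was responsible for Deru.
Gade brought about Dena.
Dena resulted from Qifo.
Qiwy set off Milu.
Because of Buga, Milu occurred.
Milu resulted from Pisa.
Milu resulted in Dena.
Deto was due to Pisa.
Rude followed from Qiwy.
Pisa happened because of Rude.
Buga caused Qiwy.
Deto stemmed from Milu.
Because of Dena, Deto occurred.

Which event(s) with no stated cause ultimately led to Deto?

Gade, Qifo

Tracing upstream from Deto: Deto ← Dena ← Gade.
A separate upstream branch: Deto ← Dena ← Qifo.
Each of those chain origins has no stated cause.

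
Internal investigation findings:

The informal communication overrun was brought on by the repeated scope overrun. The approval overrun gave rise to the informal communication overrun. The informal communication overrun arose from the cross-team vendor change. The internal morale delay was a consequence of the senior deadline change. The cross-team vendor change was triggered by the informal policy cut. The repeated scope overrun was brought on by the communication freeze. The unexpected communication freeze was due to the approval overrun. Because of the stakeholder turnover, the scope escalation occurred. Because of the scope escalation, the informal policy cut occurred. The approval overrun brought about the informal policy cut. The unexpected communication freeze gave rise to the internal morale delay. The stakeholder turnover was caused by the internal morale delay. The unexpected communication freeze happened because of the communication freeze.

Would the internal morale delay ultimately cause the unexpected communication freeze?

No

The internal morale delay leads to the stakeholder turnover, the scope escalation, the informal policy cut, the cross-team vendor change, the informal communication overrun; the unexpected communication freeze is not among them.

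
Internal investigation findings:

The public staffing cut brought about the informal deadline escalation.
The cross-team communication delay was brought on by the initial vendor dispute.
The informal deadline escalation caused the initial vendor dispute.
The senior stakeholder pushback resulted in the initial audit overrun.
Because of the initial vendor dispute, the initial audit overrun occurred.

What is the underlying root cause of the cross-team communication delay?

the public staffing cut

Tracing upstream from the cross-team communication delay: the cross-team communication delay ← the initial vendor dispute ← the informal deadline escalation ← the public staffing cut.
The public staffing cut has no stated cause, so it is the root.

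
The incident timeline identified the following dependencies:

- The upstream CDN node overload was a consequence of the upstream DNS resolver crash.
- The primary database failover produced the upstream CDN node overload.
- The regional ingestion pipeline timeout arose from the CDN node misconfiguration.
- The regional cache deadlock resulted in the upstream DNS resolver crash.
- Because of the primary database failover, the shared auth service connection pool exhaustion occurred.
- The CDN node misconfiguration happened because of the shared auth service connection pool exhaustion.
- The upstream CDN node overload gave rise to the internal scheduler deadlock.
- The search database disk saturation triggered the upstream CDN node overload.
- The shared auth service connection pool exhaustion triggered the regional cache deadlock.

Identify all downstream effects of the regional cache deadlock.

Direct effects: the upstream DNS resolver crash.
2 steps out: the upstream CDN node overload.
3 steps out: the internal scheduler deadlock.
Not reachable from it: the primary database failover, the shared auth service connection pool exhaustion, the CDN node misconfiguration, the regional ingestion pipeline timeout, the search database disk saturation.

the internal scheduler deadlock, the upstream CDN node overload, the upstream DNS resolver crash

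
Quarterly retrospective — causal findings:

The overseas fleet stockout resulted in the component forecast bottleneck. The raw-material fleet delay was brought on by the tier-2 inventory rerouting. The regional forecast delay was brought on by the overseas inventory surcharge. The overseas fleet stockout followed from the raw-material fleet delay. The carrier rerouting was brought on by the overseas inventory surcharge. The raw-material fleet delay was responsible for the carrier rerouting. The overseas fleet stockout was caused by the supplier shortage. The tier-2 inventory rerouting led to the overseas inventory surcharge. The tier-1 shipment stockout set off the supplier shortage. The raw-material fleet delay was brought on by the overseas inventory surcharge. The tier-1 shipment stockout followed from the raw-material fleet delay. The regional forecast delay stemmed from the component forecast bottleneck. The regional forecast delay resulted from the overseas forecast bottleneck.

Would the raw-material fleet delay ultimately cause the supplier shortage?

There is a causal chain: the raw-material fleet delay → the tier-1 shipment stockout → the supplier shortage.

Yes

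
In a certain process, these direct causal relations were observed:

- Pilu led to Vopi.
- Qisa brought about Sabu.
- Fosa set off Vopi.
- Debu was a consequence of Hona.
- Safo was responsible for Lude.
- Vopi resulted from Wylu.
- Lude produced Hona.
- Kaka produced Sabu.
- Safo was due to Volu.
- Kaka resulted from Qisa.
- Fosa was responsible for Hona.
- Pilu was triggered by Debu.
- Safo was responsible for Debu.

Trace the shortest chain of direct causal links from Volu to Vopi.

Volu → Safo
Safo → Debu
Debu → Pilu
Pilu → Vopi
Length: 4 steps.

Volu → Safo → Debu → Pilu → Vopi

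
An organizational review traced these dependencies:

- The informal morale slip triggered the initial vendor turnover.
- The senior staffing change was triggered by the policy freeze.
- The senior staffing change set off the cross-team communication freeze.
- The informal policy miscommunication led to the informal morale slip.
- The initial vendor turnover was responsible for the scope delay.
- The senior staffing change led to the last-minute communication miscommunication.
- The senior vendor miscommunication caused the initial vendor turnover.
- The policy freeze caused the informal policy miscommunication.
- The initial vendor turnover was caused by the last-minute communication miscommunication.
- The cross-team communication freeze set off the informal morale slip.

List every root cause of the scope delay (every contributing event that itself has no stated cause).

Tracing upstream from the scope delay: the scope delay ← the initial vendor turnover ← the last-minute communication miscommunication ← the senior staffing change ← the policy freeze.
A separate upstream branch: the scope delay ← the initial vendor turnover ← the senior vendor miscommunication.
Each of those chain origins has no stated cause.

the policy freeze, the senior vendor miscommunication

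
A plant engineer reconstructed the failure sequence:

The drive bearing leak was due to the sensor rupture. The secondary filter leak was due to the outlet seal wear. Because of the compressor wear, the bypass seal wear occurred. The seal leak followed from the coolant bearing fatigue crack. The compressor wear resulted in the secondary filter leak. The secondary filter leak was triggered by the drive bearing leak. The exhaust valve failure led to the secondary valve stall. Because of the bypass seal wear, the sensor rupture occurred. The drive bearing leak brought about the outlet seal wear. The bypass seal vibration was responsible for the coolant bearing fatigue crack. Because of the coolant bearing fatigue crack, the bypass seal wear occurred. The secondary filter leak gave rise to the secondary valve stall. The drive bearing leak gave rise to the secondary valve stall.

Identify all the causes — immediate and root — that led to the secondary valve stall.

the bypass seal vibration, the bypass seal wear, the compressor wear, the coolant bearing fatigue crack, the drive bearing leak, the exhaust valve failure, the outlet seal wear, the secondary filter leak, the sensor rupture

Immediate causes of the secondary valve stall: the exhaust valve failure, the drive bearing leak, the secondary filter leak.
Further upstream: the compressor wear, the bypass seal vibration, the coolant bearing fatigue crack, the bypass seal wear, the sensor rupture, the outlet seal wear.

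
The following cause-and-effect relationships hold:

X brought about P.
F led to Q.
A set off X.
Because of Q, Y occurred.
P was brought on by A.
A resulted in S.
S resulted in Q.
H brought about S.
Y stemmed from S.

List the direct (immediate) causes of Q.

Upstream contributors include A, H, but only F, S feed directly into Q.

F, S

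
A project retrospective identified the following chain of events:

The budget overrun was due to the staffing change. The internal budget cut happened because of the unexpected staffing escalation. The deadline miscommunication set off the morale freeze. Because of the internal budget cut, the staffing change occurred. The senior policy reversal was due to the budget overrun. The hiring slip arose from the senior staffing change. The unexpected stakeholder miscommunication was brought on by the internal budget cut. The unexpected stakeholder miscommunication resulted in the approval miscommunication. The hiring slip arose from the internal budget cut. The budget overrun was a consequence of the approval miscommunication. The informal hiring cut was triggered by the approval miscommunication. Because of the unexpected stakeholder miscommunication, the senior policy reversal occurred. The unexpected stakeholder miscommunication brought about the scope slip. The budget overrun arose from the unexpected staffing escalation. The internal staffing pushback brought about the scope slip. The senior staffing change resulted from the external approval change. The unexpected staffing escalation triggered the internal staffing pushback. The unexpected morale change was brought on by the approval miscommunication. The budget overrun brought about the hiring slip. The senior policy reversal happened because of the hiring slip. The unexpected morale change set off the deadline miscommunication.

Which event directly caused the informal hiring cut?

Upstream contributors include the unexpected staffing escalation, the internal budget cut, the unexpected stakeholder miscommunication, but only the approval miscommunication feeds directly into the informal hiring cut.

the approval miscommunication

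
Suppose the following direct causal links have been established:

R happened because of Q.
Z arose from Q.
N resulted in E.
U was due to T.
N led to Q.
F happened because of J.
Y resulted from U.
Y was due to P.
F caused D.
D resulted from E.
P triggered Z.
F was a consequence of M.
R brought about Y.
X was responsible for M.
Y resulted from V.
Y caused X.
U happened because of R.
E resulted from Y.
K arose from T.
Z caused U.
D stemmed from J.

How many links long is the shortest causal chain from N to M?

5

Shortest chain: N → Q → R → Y → X → M.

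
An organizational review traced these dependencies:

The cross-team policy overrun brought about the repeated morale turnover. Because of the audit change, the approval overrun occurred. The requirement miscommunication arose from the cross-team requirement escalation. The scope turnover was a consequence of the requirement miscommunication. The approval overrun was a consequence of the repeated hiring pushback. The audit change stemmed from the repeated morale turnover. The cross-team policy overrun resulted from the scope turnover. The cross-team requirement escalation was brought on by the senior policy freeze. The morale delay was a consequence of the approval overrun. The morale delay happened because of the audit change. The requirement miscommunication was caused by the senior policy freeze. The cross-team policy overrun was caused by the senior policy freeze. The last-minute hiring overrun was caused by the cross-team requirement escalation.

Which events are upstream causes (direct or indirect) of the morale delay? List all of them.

the approval overrun, the audit change, the cross-team policy overrun, the cross-team requirement escalation, the repeated hiring pushback, the repeated morale turnover, the requirement miscommunication, the scope turnover, the senior policy freeze

Immediate causes of the morale delay: the audit change, the approval overrun.
Further upstream: the repeated hiring pushback, the senior policy freeze, the cross-team requirement escalation, the requirement miscommunication, the scope turnover, the cross-team policy overrun, the repeated morale turnover.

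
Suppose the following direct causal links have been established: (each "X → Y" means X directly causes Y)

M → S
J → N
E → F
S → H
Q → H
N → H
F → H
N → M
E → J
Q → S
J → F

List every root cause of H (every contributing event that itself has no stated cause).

E, Q

Tracing upstream from H: H ← Q.
A separate upstream branch: H ← F ← E.
Each of those chain origins has no stated cause.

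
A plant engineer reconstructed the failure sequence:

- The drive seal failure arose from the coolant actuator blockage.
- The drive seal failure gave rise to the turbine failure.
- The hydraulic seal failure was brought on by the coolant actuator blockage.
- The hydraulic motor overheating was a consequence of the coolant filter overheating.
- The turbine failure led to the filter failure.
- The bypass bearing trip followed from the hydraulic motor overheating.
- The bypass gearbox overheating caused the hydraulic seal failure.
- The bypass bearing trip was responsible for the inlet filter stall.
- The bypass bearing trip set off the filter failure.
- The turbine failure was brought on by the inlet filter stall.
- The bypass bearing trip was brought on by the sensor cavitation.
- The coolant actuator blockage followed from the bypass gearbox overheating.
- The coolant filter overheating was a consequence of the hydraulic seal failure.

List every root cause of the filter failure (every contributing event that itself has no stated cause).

Tracing upstream from the filter failure: the filter failure ← the turbine failure ← the drive seal failure ← the coolant actuator blockage ← the bypass gearbox overheating.
A separate upstream branch: the filter failure ← the bypass bearing trip ← the sensor cavitation.
Each of those chain origins has no stated cause.

the bypass gearbox overheating, the sensor cavitation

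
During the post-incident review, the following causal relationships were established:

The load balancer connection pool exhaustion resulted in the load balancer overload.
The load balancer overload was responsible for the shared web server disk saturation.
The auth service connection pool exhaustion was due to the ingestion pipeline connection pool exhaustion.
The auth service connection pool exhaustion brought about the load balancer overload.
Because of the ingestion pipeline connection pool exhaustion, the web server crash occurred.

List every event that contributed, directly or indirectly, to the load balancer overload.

Immediate causes of the load balancer overload: the auth service connection pool exhaustion, the load balancer connection pool exhaustion.
Further upstream: the ingestion pipeline connection pool exhaustion.

the auth service connection pool exhaustion, the ingestion pipeline connection pool exhaustion, the load balancer connection pool exhaustion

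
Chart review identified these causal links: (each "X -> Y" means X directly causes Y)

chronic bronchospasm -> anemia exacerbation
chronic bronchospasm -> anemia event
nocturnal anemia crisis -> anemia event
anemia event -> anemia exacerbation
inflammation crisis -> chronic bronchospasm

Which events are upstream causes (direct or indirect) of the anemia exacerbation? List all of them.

the anemia event, the chronic bronchospasm, the inflammation crisis, the nocturnal anemia crisis

Immediate causes of the anemia exacerbation: the chronic bronchospasm, the anemia event.
Further upstream: the nocturnal anemia crisis, the inflammation crisis.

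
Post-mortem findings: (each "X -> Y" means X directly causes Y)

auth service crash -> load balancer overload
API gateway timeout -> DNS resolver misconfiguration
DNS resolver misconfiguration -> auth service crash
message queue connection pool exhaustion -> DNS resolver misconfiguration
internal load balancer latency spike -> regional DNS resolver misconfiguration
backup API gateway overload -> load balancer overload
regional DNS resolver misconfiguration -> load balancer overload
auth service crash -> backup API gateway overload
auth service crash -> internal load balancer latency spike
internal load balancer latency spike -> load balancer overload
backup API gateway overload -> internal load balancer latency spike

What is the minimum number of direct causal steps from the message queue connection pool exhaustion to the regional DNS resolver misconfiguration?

Shortest chain: the message queue connection pool exhaustion → the DNS resolver misconfiguration → the auth service crash → the internal load balancer latency spike → the regional DNS resolver misconfiguration.

4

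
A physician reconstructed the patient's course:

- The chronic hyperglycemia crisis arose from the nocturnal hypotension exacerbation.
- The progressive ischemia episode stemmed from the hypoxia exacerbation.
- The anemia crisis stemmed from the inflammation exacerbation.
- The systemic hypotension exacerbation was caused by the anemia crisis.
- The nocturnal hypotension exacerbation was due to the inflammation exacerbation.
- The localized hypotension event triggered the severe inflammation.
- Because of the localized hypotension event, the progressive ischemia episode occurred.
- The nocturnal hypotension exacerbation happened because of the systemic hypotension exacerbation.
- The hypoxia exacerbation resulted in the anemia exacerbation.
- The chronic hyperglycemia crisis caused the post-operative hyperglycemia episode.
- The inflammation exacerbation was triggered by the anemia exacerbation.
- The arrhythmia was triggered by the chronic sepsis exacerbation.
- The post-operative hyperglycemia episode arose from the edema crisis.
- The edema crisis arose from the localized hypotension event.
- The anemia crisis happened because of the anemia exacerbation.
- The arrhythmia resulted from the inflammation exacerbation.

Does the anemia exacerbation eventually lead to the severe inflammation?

No

The anemia exacerbation leads to the inflammation exacerbation, the anemia crisis, the systemic hypotension exacerbation, the nocturnal hypotension exacerbation, the chronic hyperglycemia crisis, the arrhythmia, the post-operative hyperglycemia episode; the severe inflammation is not among them.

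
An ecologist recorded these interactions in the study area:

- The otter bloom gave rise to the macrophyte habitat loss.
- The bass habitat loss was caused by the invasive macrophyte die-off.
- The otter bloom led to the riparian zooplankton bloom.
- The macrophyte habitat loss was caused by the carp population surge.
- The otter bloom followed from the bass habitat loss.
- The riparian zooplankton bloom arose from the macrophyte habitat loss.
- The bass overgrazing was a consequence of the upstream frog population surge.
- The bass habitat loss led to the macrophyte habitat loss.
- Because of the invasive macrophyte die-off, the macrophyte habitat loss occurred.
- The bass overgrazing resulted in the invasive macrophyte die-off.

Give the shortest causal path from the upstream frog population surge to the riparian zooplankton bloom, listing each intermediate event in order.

the upstream frog population surge → the bass overgrazing → the invasive macrophyte die-off → the macrophyte habitat loss → the riparian zooplankton bloom

the upstream frog population surge → the bass overgrazing
the bass overgrazing → the invasive macrophyte die-off
the invasive macrophyte die-off → the macrophyte habitat loss
the macrophyte habitat loss → the riparian zooplankton bloom
Length: 4 steps.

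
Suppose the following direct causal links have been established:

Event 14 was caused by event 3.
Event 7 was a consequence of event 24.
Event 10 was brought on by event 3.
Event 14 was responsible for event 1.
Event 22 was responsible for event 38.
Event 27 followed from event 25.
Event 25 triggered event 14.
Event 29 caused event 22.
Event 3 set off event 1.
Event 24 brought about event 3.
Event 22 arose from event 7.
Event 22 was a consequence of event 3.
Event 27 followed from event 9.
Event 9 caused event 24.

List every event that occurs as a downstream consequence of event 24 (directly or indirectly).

event 1, event 10, event 14, event 22, event 3, event 38, event 7

Direct effects: event 3, event 7.
2 steps out: event 14, event 10, event 22, event 1.
3 steps out: event 38.
Not reachable from it: event 25, event 9, event 29, event 27.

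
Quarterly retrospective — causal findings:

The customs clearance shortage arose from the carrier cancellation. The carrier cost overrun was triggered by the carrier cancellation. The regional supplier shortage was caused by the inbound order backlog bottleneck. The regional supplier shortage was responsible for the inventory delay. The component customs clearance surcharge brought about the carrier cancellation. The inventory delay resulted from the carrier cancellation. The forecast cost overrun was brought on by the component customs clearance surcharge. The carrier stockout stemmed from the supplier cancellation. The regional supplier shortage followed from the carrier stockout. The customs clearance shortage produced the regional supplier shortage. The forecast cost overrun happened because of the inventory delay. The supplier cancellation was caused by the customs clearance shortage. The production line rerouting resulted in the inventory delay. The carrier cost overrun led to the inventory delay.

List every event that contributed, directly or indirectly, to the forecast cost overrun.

the carrier cancellation, the carrier cost overrun, the carrier stockout, the component customs clearance surcharge, the customs clearance shortage, the inbound order backlog bottleneck, the inventory delay, the production line rerouting, the regional supplier shortage, the supplier cancellation

Immediate causes of the forecast cost overrun: the component customs clearance surcharge, the inventory delay.
Further upstream: the inbound order backlog bottleneck, the carrier cancellation, the customs clearance shortage, the carrier cost overrun, the supplier cancellation, the carrier stockout, the regional supplier shortage, the production line rerouting.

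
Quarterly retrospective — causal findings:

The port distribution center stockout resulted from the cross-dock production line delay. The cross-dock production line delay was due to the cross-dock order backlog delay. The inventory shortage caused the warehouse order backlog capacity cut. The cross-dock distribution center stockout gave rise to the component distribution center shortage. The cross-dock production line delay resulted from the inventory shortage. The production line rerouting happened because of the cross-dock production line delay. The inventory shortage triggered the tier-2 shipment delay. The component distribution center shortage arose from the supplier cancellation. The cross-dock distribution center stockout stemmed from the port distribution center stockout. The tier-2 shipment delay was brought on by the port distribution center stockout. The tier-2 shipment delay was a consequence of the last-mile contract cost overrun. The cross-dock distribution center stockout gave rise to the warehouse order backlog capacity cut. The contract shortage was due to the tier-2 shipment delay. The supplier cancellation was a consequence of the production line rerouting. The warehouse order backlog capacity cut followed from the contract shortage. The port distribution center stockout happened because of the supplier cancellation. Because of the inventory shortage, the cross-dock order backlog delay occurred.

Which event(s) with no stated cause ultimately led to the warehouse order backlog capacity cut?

the inventory shortage, the last-mile contract cost overrun

Tracing upstream from the warehouse order backlog capacity cut: the warehouse order backlog capacity cut ← the inventory shortage.
A separate upstream branch: the warehouse order backlog capacity cut ← the contract shortage ← the tier-2 shipment delay ← the last-mile contract cost overrun.
Each of those chain origins has no stated cause.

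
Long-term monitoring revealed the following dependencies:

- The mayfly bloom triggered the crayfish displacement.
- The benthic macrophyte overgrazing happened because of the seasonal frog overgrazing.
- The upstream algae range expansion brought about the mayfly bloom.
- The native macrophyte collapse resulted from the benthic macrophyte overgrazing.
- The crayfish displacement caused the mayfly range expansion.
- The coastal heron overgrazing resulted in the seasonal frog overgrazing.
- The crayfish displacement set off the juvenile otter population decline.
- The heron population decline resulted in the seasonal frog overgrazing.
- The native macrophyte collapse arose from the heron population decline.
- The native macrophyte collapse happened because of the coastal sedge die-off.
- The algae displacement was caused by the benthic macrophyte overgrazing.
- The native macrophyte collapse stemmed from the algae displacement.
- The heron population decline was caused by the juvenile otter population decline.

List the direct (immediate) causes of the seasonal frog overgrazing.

the coastal heron overgrazing, the heron population decline

Upstream contributors include the upstream algae range expansion, the mayfly bloom, the crayfish displacement, the juvenile otter population decline, but only the coastal heron overgrazing, the heron population decline feed directly into the seasonal frog overgrazing.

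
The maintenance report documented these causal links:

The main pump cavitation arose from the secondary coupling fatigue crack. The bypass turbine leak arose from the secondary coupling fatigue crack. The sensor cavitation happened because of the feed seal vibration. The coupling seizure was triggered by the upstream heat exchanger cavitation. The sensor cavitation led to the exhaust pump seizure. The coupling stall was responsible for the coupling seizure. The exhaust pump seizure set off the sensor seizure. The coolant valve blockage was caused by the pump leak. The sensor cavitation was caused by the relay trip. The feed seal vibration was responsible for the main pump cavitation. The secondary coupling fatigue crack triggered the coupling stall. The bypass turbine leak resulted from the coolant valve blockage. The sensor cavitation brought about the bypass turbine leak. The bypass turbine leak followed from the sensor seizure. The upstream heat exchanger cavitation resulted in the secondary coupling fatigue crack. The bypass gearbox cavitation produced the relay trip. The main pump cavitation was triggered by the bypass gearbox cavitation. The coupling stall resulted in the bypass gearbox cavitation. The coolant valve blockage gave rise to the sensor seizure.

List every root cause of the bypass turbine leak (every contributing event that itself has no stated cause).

Tracing upstream from the bypass turbine leak: the bypass turbine leak ← the coolant valve blockage ← the pump leak.
A separate upstream branch: the bypass turbine leak ← the secondary coupling fatigue crack ← the upstream heat exchanger cavitation.
A separate upstream branch: the bypass turbine leak ← the sensor cavitation ← the feed seal vibration.
Each of those chain origins has no stated cause.

the feed seal vibration, the pump leak, the upstream heat exchanger cavitation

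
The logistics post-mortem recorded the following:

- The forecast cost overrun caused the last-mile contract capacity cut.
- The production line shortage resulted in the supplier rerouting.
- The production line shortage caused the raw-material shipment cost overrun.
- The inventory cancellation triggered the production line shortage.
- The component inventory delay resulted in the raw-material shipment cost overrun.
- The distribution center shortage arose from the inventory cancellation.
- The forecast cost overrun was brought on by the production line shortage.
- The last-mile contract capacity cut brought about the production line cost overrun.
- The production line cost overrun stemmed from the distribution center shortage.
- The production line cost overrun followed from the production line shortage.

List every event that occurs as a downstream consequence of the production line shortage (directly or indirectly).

the forecast cost overrun, the last-mile contract capacity cut, the production line cost overrun, the raw-material shipment cost overrun, the supplier rerouting

Direct effects: the supplier rerouting, the forecast cost overrun, the raw-material shipment cost overrun, the production line cost overrun.
2 steps out: the last-mile contract capacity cut.
Not reachable from it: the inventory cancellation, the distribution center shortage, the component inventory delay.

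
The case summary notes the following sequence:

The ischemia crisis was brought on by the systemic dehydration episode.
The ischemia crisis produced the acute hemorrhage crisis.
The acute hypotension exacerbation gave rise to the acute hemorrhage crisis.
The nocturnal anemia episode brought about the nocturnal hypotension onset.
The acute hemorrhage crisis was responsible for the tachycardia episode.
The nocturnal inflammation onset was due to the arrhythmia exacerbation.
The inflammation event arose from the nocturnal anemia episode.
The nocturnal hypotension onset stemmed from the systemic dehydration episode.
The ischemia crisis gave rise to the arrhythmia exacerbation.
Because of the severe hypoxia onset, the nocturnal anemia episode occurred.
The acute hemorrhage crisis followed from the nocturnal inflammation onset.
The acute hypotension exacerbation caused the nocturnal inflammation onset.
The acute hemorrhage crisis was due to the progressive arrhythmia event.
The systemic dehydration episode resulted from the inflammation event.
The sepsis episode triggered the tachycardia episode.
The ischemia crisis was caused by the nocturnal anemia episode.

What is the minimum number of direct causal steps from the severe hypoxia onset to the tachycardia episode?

4

Shortest chain: the severe hypoxia onset → the nocturnal anemia episode → the ischemia crisis → the acute hemorrhage crisis → the tachycardia episode.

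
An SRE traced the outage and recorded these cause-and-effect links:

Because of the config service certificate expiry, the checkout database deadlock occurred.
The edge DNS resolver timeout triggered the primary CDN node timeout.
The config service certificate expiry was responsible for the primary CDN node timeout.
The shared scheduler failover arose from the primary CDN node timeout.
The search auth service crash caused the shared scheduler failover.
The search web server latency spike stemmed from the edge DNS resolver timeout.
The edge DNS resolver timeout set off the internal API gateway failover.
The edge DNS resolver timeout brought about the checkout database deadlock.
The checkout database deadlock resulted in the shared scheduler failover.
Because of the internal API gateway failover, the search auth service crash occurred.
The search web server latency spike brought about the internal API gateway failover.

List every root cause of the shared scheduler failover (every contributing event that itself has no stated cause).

the config service certificate expiry, the edge DNS resolver timeout

Tracing upstream from the shared scheduler failover: the shared scheduler failover ← the checkout database deadlock ← the edge DNS resolver timeout.
A separate upstream branch: the shared scheduler failover ← the checkout database deadlock ← the config service certificate expiry.
Each of those chain origins has no stated cause.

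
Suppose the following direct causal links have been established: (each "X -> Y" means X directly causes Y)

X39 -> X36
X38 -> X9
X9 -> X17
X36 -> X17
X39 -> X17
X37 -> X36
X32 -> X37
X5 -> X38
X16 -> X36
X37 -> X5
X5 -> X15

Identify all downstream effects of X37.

Direct effects: X5, X36.
2 steps out: X38, X15, X17.
3 steps out: X9.
Not reachable from it: X32, X16, X39.

X15, X17, X36, X38, X5, X9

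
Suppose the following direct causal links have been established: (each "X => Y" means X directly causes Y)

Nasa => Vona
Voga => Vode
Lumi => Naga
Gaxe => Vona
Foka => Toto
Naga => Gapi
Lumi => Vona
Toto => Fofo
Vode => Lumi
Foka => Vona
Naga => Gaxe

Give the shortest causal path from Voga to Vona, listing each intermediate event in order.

Voga → Vode
Vode → Lumi
Lumi → Vona
Length: 3 steps.

Voga → Vode → Lumi → Vona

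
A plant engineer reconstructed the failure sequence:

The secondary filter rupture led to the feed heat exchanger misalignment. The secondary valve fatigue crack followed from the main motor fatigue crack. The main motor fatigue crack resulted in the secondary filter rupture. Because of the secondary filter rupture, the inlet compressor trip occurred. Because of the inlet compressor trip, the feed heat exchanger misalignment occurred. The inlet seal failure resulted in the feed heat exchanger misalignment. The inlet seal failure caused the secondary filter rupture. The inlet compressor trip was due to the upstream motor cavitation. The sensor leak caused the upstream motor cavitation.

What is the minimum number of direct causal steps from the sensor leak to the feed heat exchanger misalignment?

3

Shortest chain: the sensor leak → the upstream motor cavitation → the inlet compressor trip → the feed heat exchanger misalignment.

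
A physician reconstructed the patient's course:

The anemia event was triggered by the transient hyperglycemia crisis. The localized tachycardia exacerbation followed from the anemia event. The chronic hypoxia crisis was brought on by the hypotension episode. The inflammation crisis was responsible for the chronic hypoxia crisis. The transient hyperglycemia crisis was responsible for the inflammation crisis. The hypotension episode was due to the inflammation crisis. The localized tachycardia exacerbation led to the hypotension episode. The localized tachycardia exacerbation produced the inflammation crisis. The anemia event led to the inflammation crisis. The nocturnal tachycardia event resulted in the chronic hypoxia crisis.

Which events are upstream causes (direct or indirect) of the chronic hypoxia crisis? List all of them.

Immediate causes of the chronic hypoxia crisis: the nocturnal tachycardia event, the inflammation crisis, the hypotension episode.
Further upstream: the transient hyperglycemia crisis, the anemia event, the localized tachycardia exacerbation.

the anemia event, the hypotension episode, the inflammation crisis, the localized tachycardia exacerbation, the nocturnal tachycardia event, the transient hyperglycemia crisis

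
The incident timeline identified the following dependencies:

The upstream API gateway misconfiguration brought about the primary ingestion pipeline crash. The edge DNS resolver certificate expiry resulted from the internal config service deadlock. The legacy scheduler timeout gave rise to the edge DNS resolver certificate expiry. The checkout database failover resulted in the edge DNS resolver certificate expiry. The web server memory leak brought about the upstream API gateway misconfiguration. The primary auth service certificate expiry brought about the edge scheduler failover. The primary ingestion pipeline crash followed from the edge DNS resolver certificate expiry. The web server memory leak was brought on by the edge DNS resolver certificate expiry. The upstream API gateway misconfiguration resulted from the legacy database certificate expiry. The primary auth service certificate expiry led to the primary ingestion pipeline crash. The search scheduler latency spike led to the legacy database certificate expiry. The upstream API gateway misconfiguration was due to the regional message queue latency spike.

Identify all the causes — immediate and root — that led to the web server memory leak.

the checkout database failover, the edge DNS resolver certificate expiry, the internal config service deadlock, the legacy scheduler timeout

Immediate cause of the web server memory leak: the edge DNS resolver certificate expiry.
Further upstream: the legacy scheduler timeout, the checkout database failover, the internal config service deadlock.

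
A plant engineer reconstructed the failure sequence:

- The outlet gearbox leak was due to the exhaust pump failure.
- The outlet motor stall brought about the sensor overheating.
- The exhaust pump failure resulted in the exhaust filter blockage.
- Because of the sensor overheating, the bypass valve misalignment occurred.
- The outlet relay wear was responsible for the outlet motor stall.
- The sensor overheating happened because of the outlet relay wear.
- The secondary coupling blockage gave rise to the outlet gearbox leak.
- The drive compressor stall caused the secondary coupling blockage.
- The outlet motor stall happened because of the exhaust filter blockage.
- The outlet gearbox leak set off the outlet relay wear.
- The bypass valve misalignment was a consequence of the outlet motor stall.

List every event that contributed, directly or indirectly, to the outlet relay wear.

Immediate cause of the outlet relay wear: the outlet gearbox leak.
Further upstream: the drive compressor stall, the exhaust pump failure, the secondary coupling blockage.

the drive compressor stall, the exhaust pump failure, the outlet gearbox leak, the secondary coupling blockage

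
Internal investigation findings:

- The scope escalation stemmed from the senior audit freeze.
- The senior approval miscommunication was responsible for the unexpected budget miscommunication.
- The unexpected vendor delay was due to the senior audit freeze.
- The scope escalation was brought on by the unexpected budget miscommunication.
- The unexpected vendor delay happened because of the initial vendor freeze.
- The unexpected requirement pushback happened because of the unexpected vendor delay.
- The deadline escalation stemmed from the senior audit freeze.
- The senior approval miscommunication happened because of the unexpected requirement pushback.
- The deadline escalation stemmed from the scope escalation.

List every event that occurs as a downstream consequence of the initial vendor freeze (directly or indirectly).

Direct effects: the unexpected vendor delay.
2 steps out: the unexpected requirement pushback.
3 steps out: the senior approval miscommunication.
4 steps out: the unexpected budget miscommunication.
5 steps out: the scope escalation.
6 steps out: the deadline escalation.
Not reachable from it: the senior audit freeze.

the deadline escalation, the scope escalation, the senior approval miscommunication, the unexpected budget miscommunication, the unexpected requirement pushback, the unexpected vendor delay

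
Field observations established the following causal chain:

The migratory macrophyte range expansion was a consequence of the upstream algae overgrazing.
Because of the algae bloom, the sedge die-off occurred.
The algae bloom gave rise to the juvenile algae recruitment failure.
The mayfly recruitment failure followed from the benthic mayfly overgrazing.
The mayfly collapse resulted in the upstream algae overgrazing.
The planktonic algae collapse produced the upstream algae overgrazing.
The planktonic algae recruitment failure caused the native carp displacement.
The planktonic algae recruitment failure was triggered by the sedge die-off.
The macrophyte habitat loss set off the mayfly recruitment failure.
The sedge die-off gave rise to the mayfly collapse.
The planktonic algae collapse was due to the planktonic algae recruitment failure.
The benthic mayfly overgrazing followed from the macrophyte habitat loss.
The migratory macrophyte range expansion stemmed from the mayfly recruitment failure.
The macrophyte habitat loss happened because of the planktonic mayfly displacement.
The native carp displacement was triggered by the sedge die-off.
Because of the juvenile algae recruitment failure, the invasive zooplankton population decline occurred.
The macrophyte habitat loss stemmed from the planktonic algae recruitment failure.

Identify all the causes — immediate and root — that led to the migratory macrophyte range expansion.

Immediate causes of the migratory macrophyte range expansion: the upstream algae overgrazing, the mayfly recruitment failure.
Further upstream: the algae bloom, the sedge die-off, the planktonic algae recruitment failure, the mayfly collapse, the planktonic mayfly displacement, the planktonic algae collapse, the macrophyte habitat loss, the benthic mayfly overgrazing.

the algae bloom, the benthic mayfly overgrazing, the macrophyte habitat loss, the mayfly collapse, the mayfly recruitment failure, the planktonic algae collapse, the planktonic algae recruitment failure, the planktonic mayfly displacement, the sedge die-off, the upstream algae overgrazing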